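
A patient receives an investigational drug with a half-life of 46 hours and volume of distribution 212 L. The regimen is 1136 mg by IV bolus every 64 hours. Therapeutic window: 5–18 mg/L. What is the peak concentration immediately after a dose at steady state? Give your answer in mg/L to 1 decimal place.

8.7 mg/L

Over one 64-h interval, 64/46 ≈ 1.3913 half-lives elapse, leaving f ≈ 0.3812 of each dose.
At steady state, accumulation factor R = 1/(1 − e^(−kτ)) ≈ 1.6160.
Each bolus raises the concentration by D/Vd = 1136/212 ≈ 5.358 mg/L.
Steady-state peak Cmax,ss = C₀·R ≈ 5.358 × 1.6160 ≈ 8.659 mg/L.
Peak 8.7 mg/L vs MTC 18 mg/L: below toxic threshold.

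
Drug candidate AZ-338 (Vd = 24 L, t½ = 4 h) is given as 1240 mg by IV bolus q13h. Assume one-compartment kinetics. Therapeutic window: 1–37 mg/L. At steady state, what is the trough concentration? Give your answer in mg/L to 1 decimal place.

k = ln2/t½ = ln2/4 ≈ 0.173287 h⁻¹; fraction remaining f = e^(−kτ) = e^(−0.173287×13) ≈ 0.1051.
Accumulation ratio R = 1/(1 − f) ≈ 1/0.8949 ≈ 1.1174.
Each bolus raises the concentration by D/Vd = 1240/24 ≈ 51.667 mg/L.
Cmax,ss = C₀/(1 − f) ≈ 51.667/0.8949 ≈ 57.735 mg/L.
Steady-state trough Cmin,ss = Cmax,ss·f ≈ 57.735 × 0.1051 ≈ 6.068 mg/L.
Trough 6.1 mg/L vs MEC 1 mg/L: adequate.

6.1 mg/L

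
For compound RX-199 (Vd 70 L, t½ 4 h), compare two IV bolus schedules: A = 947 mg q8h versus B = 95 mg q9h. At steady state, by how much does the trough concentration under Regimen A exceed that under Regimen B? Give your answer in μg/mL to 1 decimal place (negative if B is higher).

Regimen A: f = (1/2)^(8/4) ≈ 0.2500; Cmin,ss = (947/70)·f/(1−f) ≈ 4.510 μg/mL.
Regimen B: f = (1/2)^(9/4) ≈ 0.2102; Cmin,ss = (95/70)·f/(1−f) ≈ 0.361 μg/mL.
Difference ≈ 4.510 − 0.361 ≈ 4.149 μg/mL.

4.1 μg/mL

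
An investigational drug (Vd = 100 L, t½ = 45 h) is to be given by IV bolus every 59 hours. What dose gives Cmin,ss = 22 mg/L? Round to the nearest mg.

τ/t½ = 59/45 ≈ 1.3111, so f = (1/2)^(59/45) ≈ 0.403010.
Cmin,ss = (D/Vd)·f/(1−f), so D = Cmin,ss·Vd·(1−f)/f.
D = 22 × 100 × (1−f)/f ≈ 22 × 100 × 1.48133 ≈ 3258.93 mg.

3259 mg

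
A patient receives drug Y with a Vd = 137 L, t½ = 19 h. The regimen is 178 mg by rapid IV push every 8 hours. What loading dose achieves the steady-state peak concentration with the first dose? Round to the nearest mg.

703 mg

f = (1/2)^(8/19) ≈ 0.746879; accumulation ratio R = 1/(1−f) ≈ 3.95068.
Loading dose to hit Cmax,ss on first dose: D_load = D_maint·R ≈ 178 × 3.95068 ≈ 703.22 mg.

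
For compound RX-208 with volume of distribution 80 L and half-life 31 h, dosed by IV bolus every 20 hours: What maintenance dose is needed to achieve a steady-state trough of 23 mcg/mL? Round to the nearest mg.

τ/t½ = 20/31 ≈ 0.64516, so f = (1/2)^(20/31) ≈ 0.639421.
Cmin,ss = (D/Vd)·f/(1−f), so D = Cmin,ss·Vd·(1−f)/f.
D = 23 × 80 × (1−f)/f ≈ 23 × 80 × 0.56391 ≈ 1037.59 mg.

1038 mg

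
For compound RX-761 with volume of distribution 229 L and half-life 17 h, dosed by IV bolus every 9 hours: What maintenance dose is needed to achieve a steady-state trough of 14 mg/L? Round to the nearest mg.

1421 mg

τ/t½ = 9/17 ≈ 0.52941, so f = (1/2)^(9/17) ≈ 0.692837.
Cmin,ss = (D/Vd)·f/(1−f), so D = Cmin,ss·Vd·(1−f)/f.
D = 14 × 229 × (1−f)/f ≈ 14 × 229 × 0.44334 ≈ 1421.35 mg.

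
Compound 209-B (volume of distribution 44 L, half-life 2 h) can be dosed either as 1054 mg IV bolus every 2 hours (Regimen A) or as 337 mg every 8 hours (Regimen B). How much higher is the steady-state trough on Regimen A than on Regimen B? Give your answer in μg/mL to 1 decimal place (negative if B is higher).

23.4 μg/mL

Regimen A: f = (1/2)^(2/2) ≈ 0.5000; Cmin,ss = (1054/44)·f/(1−f) ≈ 23.955 μg/mL.
Regimen B: f = (1/2)^(8/2) ≈ 0.0625; Cmin,ss = (337/44)·f/(1−f) ≈ 0.511 μg/mL.
Difference ≈ 23.955 − 0.511 ≈ 23.444 μg/mL.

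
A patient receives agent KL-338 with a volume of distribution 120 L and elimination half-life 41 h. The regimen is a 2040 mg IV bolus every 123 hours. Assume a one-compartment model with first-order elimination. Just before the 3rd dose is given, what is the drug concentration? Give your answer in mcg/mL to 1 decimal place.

f = (1/2)^(τ/t½) = (1/2)^(123/41) ≈ 0.1250.
C₀ = D/Vd = 2040/120 ≈ 17.000 mcg/mL.
Before the 3rd dose, 2 doses have been given. Superposition: Cmin = C₀·(f + f²).
≈ 17.000 × (0.1250 + 0.0156) ≈ 17.000 × 0.1406 ≈ 2.390 mcg/mL.

2.4 mcg/mL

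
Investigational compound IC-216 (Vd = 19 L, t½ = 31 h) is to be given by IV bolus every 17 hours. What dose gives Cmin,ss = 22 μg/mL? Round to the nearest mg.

τ/t½ = 17/31 ≈ 0.54839, so f = (1/2)^(17/31) ≈ 0.683784.
Cmin,ss = (D/Vd)·f/(1−f), so D = Cmin,ss·Vd·(1−f)/f.
D = 22 × 19 × (1−f)/f ≈ 22 × 19 × 0.46245 ≈ 193.30 mg.

193 mg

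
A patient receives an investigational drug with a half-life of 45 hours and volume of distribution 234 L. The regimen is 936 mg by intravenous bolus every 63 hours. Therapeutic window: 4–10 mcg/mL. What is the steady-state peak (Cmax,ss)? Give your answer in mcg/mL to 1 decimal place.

τ/t½ = 63/45 ≈ 1.4, so fraction remaining f = (1/2)^(63/45) ≈ 0.3789.
Accumulation ratio R = 1/(1 − f) ≈ 1/0.6211 ≈ 1.6100.
Single-dose peak C₀ = D/Vd = 936/234 ≈ 4.000 mcg/mL.
Steady-state peak Cmax,ss = C₀·R ≈ 4.000 × 1.6100 ≈ 6.440 mcg/mL.
Peak 6.4 mcg/mL vs MTC 10 mcg/mL: below toxic threshold.

6.4 mcg/mL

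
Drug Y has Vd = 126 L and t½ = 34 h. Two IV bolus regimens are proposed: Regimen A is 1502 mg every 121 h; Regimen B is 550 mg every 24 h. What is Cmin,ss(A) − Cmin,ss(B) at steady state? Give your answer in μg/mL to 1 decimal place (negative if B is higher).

-5.8 μg/mL

Regimen A: f = (1/2)^(121/34) ≈ 0.0849; Cmin,ss = (1502/126)·f/(1−f) ≈ 1.106 μg/mL.
Regimen B: f = (1/2)^(24/34) ≈ 0.6131; Cmin,ss = (550/126)·f/(1−f) ≈ 6.917 μg/mL.
Difference ≈ 1.106 − 6.917 ≈ -5.811 μg/mL.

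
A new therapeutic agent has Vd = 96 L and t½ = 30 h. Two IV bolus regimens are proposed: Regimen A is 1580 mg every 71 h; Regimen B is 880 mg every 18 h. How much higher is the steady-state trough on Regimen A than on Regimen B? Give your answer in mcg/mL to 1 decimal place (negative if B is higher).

Regimen A: f = (1/2)^(71/30) ≈ 0.1939; Cmin,ss = (1580/96)·f/(1−f) ≈ 3.959 mcg/mL.
Regimen B: f = (1/2)^(18/30) ≈ 0.6598; Cmin,ss = (880/96)·f/(1−f) ≈ 17.778 mcg/mL.
Difference ≈ 3.959 − 17.778 ≈ -13.819 mcg/mL.

-13.8 mcg/mL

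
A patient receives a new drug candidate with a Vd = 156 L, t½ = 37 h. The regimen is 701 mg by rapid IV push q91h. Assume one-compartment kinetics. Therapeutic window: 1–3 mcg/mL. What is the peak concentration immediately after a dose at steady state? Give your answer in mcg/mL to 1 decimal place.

5.5 mcg/mL

Over one 91-h interval, 91/37 ≈ 2.4595 half-lives elapse, leaving f ≈ 0.1818 of each dose.
At steady state, accumulation factor R = 1/(1 − e^(−kτ)) ≈ 1.2222.
Single-dose peak C₀ = D/Vd = 701/156 ≈ 4.494 mcg/mL.
Steady-state peak Cmax,ss = C₀·R ≈ 4.494 × 1.2222 ≈ 5.493 mcg/mL.
Peak 5.5 mcg/mL vs MTC 3 mcg/mL: exceeds toxic threshold.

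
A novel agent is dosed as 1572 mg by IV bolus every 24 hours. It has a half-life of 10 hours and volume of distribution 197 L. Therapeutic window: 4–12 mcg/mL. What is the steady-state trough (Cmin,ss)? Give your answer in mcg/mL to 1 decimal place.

1.9 mcg/mL

k = ln2/t½ = ln2/10 ≈ 0.069315 h⁻¹; fraction remaining f = e^(−kτ) = e^(−0.069315×24) ≈ 0.1895.
Single-dose peak C₀ = D/Vd = 1572/197 ≈ 7.980 mcg/mL.
Steady-state trough Cmin,ss = C₀·f/(1−f) ≈ 7.980 × 0.1895/0.8105 ≈ 1.866 mcg/mL.
Trough 1.9 mcg/mL vs MEC 4 mcg/mL: subtherapeutic.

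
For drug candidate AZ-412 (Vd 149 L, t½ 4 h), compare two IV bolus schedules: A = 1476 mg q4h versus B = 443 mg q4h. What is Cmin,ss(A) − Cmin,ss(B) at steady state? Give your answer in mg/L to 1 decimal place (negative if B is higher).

6.9 mg/L

Regimen A: f = (1/2)^(4/4) ≈ 0.5000; Cmin,ss = (1476/149)·f/(1−f) ≈ 9.906 mg/L.
Regimen B: f = (1/2)^(4/4) ≈ 0.5000; Cmin,ss = (443/149)·f/(1−f) ≈ 2.973 mg/L.
Difference ≈ 9.906 − 2.973 ≈ 6.933 mg/L.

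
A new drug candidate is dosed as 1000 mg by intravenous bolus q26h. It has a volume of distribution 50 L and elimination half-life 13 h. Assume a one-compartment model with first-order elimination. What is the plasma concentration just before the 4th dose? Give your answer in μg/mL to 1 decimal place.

6.6 μg/mL

f = (1/2)^(τ/t½) = (1/2)^(26/13) ≈ 0.2500.
C₀ = D/Vd = 1000/50 ≈ 20.000 μg/mL.
Before the 4th dose, 3 doses have been given. Superposition: Cmin = C₀·(f + f² + … + f^3).
≈ 20.000 × (0.2500 + 0.0625 + 0.0156) ≈ 20.000 × 0.3281 ≈ 6.562 μg/mL.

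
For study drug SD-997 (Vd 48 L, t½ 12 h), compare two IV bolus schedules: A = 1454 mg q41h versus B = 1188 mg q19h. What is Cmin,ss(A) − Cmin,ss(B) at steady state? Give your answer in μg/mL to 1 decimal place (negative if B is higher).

Regimen A: f = (1/2)^(41/12) ≈ 0.0936; Cmin,ss = (1454/48)·f/(1−f) ≈ 3.128 μg/mL.
Regimen B: f = (1/2)^(19/12) ≈ 0.3337; Cmin,ss = (1188/48)·f/(1−f) ≈ 12.395 μg/mL.
Difference ≈ 3.128 − 12.395 ≈ -9.267 μg/mL.

-9.3 μg/mL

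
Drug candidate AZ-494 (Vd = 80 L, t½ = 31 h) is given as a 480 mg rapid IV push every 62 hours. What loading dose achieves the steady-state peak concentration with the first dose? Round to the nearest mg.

f = (1/2)^(62/31) ≈ 0.250000; accumulation ratio R = 1/(1−f) ≈ 1.33333.
Loading dose to hit Cmax,ss on first dose: D_load = D_maint·R ≈ 480 × 1.33333 ≈ 640.00 mg.

640 mg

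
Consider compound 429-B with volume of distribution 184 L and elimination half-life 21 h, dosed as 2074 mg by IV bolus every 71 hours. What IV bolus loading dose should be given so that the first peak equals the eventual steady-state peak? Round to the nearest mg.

2294 mg

f = (1/2)^(71/21) ≈ 0.095991; accumulation ratio R = 1/(1−f) ≈ 1.10618.
Loading dose to hit Cmax,ss on first dose: D_load = D_maint·R ≈ 2074 × 1.10618 ≈ 2294.22 mg.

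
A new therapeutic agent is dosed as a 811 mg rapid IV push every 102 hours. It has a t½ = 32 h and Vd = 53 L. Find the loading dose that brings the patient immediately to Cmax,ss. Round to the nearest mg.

911 mg

f = (1/2)^(102/32) ≈ 0.109766; accumulation ratio R = 1/(1−f) ≈ 1.12330.
Loading dose to hit Cmax,ss on first dose: D_load = D_maint·R ≈ 811 × 1.12330 ≈ 911.00 mg.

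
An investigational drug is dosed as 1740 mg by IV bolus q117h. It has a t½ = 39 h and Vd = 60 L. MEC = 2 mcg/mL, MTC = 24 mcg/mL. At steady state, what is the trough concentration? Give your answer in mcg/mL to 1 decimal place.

The dosing interval is 3 half-lives, so f = 2^(−3) = 0.125.
At steady state, R = 1/(1 − 0.125) = 8/7.
Single-dose peak C₀ = D/Vd = 1740/60 = 29 mcg/mL.
Steady-state peak Cmax,ss = C₀·R = 29 × 8/7 ≈ 33.143 mcg/mL.
Steady-state trough Cmin,ss = Cmax,ss·f ≈ 33.143 × 0.125 ≈ 4.143 mcg/mL.
Trough 4.1 mcg/mL vs MEC 2 mcg/mL: adequate.

4.1 mcg/mL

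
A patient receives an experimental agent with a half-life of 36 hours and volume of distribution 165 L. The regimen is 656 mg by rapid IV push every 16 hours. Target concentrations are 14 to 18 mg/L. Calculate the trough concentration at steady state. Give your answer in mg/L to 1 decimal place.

k = ln2/t½ = ln2/36 ≈ 0.019254 h⁻¹; fraction remaining f = e^(−kτ) = e^(−0.019254×16) ≈ 0.7349.
At steady state, accumulation factor R = 1/(1 − e^(−kτ)) ≈ 3.7722.
Each bolus raises the concentration by D/Vd = 656/165 ≈ 3.976 mg/L.
Cmax,ss = C₀/(1 − f) ≈ 3.976/0.2651 ≈ 14.998 mg/L.
One interval later, Cmin,ss = Cmax,ss·e^(−kτ) ≈ 14.998 × 0.7349 ≈ 11.022 mg/L.
Trough 11.0 mg/L vs MEC 14 mg/L: subtherapeutic.

11.0 mg/L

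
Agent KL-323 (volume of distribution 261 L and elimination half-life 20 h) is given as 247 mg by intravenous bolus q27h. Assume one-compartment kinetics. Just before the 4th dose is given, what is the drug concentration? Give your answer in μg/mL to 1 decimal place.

0.6 μg/mL

f = (1/2)^(τ/t½) = (1/2)^(27/20) ≈ 0.3923.
C₀ = D/Vd = 247/261 ≈ 0.946 μg/mL.
Before the 4th dose, 3 doses have been given. Superposition: Cmin = C₀·(f + f² + … + f^3).
≈ 0.946 × (0.3923 + 0.1539 + 0.0604) ≈ 0.946 × 0.6066 ≈ 0.574 μg/mL.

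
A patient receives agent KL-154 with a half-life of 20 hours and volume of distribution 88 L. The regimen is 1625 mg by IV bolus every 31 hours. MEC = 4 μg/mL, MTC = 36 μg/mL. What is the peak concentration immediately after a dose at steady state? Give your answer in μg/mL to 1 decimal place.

28.0 μg/mL

k = ln2/t½ = ln2/20 ≈ 0.034657 h⁻¹; fraction remaining f = e^(−kτ) = e^(−0.034657×31) ≈ 0.3415.
Accumulation ratio R = 1/(1 − f) ≈ 1/0.6585 ≈ 1.5186.
Each bolus raises the concentration by D/Vd = 1625/88 ≈ 18.466 μg/mL.
Steady-state peak Cmax,ss = C₀·R ≈ 18.466 × 1.5186 ≈ 28.042 μg/mL.
Peak 28.0 μg/mL vs MTC 36 μg/mL: below toxic threshold.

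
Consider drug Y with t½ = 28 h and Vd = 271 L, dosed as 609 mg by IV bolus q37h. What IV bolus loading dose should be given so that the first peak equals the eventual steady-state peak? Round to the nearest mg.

f = (1/2)^(37/28) ≈ 0.400139; accumulation ratio R = 1/(1−f) ≈ 1.66705.
Loading dose to hit Cmax,ss on first dose: D_load = D_maint·R ≈ 609 × 1.66705 ≈ 1015.23 mg.

1015 mg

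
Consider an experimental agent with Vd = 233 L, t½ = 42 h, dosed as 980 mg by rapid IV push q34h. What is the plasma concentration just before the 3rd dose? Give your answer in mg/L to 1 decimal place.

3.8 mg/L

f = (1/2)^(τ/t½) = (1/2)^(34/42) ≈ 0.5706.
C₀ = D/Vd = 980/233 ≈ 4.206 mg/L.
Before the 3rd dose, 2 doses have been given. Superposition: Cmin = C₀·(f + f²).
≈ 4.206 × (0.5706 + 0.3256) ≈ 4.206 × 0.8962 ≈ 3.769 mg/L.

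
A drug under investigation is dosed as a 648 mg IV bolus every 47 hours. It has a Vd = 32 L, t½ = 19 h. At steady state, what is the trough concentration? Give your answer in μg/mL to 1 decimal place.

Over one 47-h interval, 47/19 ≈ 2.4737 half-lives elapse, leaving f ≈ 0.1800 of each dose.
Accumulation ratio R = 1/(1 − f) ≈ 1/0.8200 ≈ 1.2195.
Single-dose peak C₀ = D/Vd = 648/32 ≈ 20.250 μg/mL.
Cmax,ss = C₀/(1 − f) ≈ 20.250/0.8200 ≈ 24.695 μg/mL.
One interval later, Cmin,ss = Cmax,ss·e^(−kτ) ≈ 24.695 × 0.1800 ≈ 4.445 μg/mL.

4.4 μg/mL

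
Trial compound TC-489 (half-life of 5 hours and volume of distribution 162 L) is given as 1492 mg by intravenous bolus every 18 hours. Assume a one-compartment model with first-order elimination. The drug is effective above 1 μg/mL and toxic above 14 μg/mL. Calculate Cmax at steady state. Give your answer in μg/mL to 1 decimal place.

Over one 18-h interval, 18/5 ≈ 3.6 half-lives elapse, leaving f ≈ 0.0825 of each dose.
At steady state, accumulation factor R = 1/(1 − e^(−kτ)) ≈ 1.0899.
Single-dose peak C₀ = D/Vd = 1492/162 ≈ 9.210 μg/mL.
Steady-state peak Cmax,ss = C₀·R ≈ 9.210 × 1.0899 ≈ 10.038 μg/mL.
Peak 10.0 μg/mL vs MTC 14 μg/mL: below toxic threshold.

10.0 μg/mL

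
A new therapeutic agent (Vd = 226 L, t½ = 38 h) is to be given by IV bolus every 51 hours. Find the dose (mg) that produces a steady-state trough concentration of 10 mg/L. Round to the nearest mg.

τ/t½ = 51/38 ≈ 1.3421, so f = (1/2)^(51/38) ≈ 0.394445.
Cmin,ss = (D/Vd)·f/(1−f), so D = Cmin,ss·Vd·(1−f)/f.
D = 10 × 226 × (1−f)/f ≈ 10 × 226 × 1.53521 ≈ 3469.57 mg.

3470 mg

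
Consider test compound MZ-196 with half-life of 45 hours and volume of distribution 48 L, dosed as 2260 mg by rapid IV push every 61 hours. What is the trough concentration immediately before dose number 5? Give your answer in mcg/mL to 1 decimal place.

29.5 mcg/mL

f = (1/2)^(τ/t½) = (1/2)^(61/45) ≈ 0.3908.
C₀ = D/Vd = 2260/48 ≈ 47.083 mcg/mL.
Before the 5th dose, 4 doses have been given. Superposition: Cmin = C₀·(f + f² + … + f^4).
≈ 47.083 × (0.3908 + 0.1527 + 0.0597 + 0.0233) ≈ 47.083 × 0.6265 ≈ 29.497 mcg/mL.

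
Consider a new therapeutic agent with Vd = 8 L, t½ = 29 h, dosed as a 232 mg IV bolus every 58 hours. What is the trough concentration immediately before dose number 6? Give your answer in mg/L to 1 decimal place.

9.7 mg/L

f = (1/2)^(τ/t½) = (1/2)^(58/29) ≈ 0.2500.
C₀ = D/Vd = 232/8 ≈ 29.000 mg/L.
Before the 6th dose, 5 doses have been given. Superposition: Cmin = C₀·(f + f² + … + f^5).
≈ 29.000 × (0.2500 + 0.0625 + 0.0156 + 0.0039 + 0.0010) ≈ 29.000 × 0.3330 ≈ 9.657 mg/L.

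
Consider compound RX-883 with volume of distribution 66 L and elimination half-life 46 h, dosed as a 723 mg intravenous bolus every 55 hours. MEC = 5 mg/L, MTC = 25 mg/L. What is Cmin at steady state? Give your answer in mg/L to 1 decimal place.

8.5 mg/L

k = ln2/t½ = ln2/46 ≈ 0.015068 h⁻¹; fraction remaining f = e^(−kτ) = e^(−0.015068×55) ≈ 0.4366.
Single-dose peak C₀ = D/Vd = 723/66 ≈ 10.955 mg/L.
Steady-state trough Cmin,ss = C₀·f/(1−f) ≈ 10.955 × 0.4366/0.5634 ≈ 8.489 mg/L.
Trough 8.5 mg/L vs MEC 5 mg/L: adequate.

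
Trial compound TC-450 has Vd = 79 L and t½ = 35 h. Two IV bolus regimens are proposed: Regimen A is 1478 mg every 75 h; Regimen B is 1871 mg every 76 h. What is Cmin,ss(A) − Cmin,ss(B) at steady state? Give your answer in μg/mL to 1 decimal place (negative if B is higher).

-1.3 μg/mL

Regimen A: f = (1/2)^(75/35) ≈ 0.2264; Cmin,ss = (1478/79)·f/(1−f) ≈ 5.475 μg/mL.
Regimen B: f = (1/2)^(76/35) ≈ 0.2220; Cmin,ss = (1871/79)·f/(1−f) ≈ 6.758 μg/mL.
Difference ≈ 5.475 − 6.758 ≈ -1.283 μg/mL.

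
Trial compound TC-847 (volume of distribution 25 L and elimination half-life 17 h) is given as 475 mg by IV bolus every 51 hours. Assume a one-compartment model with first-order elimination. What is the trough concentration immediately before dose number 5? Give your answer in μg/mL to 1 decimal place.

f = (1/2)^(τ/t½) = (1/2)^(51/17) ≈ 0.1250.
C₀ = D/Vd = 475/25 ≈ 19.000 μg/mL.
Before the 5th dose, 4 doses have been given. Superposition: Cmin = C₀·(f + f² + … + f^4).
≈ 19.000 × (0.1250 + 0.0156 + 0.0020 + 0.0002) ≈ 19.000 × 0.1428 ≈ 2.713 μg/mL.

2.7 μg/mL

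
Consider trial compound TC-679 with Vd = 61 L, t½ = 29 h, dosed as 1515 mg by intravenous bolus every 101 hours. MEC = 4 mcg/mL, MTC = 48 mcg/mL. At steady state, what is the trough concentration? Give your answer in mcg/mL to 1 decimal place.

τ/t½ = 101/29 ≈ 3.4828, so fraction remaining f = (1/2)^(101/29) ≈ 0.0895.
Accumulation ratio R = 1/(1 − f) ≈ 1/0.9105 ≈ 1.0983.
Each bolus raises the concentration by D/Vd = 1515/61 ≈ 24.836 mcg/mL.
Steady-state peak Cmax,ss = C₀·R ≈ 24.836 × 1.0983 ≈ 27.277 mcg/mL.
One interval later, Cmin,ss = Cmax,ss·e^(−kτ) ≈ 27.277 × 0.0895 ≈ 2.441 mcg/mL.
Trough 2.4 mcg/mL vs MEC 4 mcg/mL: subtherapeutic.

2.4 mcg/mL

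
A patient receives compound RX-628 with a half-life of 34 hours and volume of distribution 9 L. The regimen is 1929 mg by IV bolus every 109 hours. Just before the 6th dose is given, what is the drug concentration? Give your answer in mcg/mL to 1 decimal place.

f = (1/2)^(τ/t½) = (1/2)^(109/34) ≈ 0.1084.
C₀ = D/Vd = 1929/9 ≈ 214.333 mcg/mL.
Before the 6th dose, 5 doses have been given. Superposition: Cmin = C₀·(f + f² + … + f^5).
≈ 214.333 × (0.1084 + 0.0118 + 0.0013 + 0.0001 + 0.0000) ≈ 214.333 × 0.1216 ≈ 26.063 mcg/mL.

26.1 mcg/mL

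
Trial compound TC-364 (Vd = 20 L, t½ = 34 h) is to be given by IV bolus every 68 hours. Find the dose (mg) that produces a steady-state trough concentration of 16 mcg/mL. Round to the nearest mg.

960 mg

τ/t½ = 68/34 ≈ 2, so f = (1/2)^(68/34) ≈ 0.250000.
Cmin,ss = (D/Vd)·f/(1−f), so D = Cmin,ss·Vd·(1−f)/f.
D = 16 × 20 × (1−f)/f ≈ 16 × 20 × 3.00000 ≈ 960.00 mg.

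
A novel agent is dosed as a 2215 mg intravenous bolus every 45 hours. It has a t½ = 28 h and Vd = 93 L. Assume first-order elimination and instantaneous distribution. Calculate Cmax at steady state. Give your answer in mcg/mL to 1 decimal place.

35.5 mcg/mL

Over one 45-h interval, 45/28 ≈ 1.6071 half-lives elapse, leaving f ≈ 0.3282 of each dose.
Accumulation ratio R = 1/(1 − f) ≈ 1/0.6718 ≈ 1.4885.
Each bolus raises the concentration by D/Vd = 2215/93 ≈ 23.817 mcg/mL.
Steady-state peak Cmax,ss = C₀·R ≈ 23.817 × 1.4885 ≈ 35.452 mcg/mL.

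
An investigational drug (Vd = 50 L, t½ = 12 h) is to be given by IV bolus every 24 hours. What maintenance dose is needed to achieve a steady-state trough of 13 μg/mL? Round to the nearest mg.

τ/t½ = 24/12 ≈ 2, so f = (1/2)^(24/12) ≈ 0.250000.
Cmin,ss = (D/Vd)·f/(1−f), so D = Cmin,ss·Vd·(1−f)/f.
D = 13 × 50 × (1−f)/f ≈ 13 × 50 × 3.00000 ≈ 1950.00 mg.

1950 mg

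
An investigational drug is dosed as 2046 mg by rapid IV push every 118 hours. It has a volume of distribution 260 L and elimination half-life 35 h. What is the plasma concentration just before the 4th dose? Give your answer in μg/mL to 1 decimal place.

0.8 μg/mL

f = (1/2)^(τ/t½) = (1/2)^(118/35) ≈ 0.0966.
C₀ = D/Vd = 2046/260 ≈ 7.869 μg/mL.
Before the 4th dose, 3 doses have been given. Superposition: Cmin = C₀·(f + f² + … + f^3).
≈ 7.869 × (0.0966 + 0.0093 + 0.0009) ≈ 7.869 × 0.1068 ≈ 0.840 μg/mL.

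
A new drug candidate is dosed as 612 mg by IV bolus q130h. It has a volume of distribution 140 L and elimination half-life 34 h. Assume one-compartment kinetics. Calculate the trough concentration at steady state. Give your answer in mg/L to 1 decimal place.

k = ln2/t½ = ln2/34 ≈ 0.020387 h⁻¹; fraction remaining f = e^(−kτ) = e^(−0.020387×130) ≈ 0.0706.
Single-dose peak C₀ = D/Vd = 612/140 ≈ 4.371 mg/L.
Steady-state trough Cmin,ss = C₀·f/(1−f) ≈ 4.371 × 0.0706/0.9294 ≈ 0.332 mg/L.

0.3 mg/L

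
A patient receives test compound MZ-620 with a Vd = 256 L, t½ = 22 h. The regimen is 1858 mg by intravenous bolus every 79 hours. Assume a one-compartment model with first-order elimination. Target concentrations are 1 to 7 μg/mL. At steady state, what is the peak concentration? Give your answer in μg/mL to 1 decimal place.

Over one 79-h interval, 79/22 ≈ 3.5909 half-lives elapse, leaving f ≈ 0.0830 of each dose.
At steady state, accumulation factor R = 1/(1 − e^(−kτ)) ≈ 1.0905.
Single-dose peak C₀ = D/Vd = 1858/256 ≈ 7.258 μg/mL.
Cmax,ss = C₀/(1 − f) ≈ 7.258/0.9170 ≈ 7.915 μg/mL.
Peak 7.9 μg/mL vs MTC 7 μg/mL: exceeds toxic threshold.

7.9 μg/mL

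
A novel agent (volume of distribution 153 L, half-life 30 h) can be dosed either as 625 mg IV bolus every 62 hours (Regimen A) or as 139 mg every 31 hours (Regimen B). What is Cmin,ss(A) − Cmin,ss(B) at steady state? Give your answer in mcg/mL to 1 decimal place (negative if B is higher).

Regimen A: f = (1/2)^(62/30) ≈ 0.2387; Cmin,ss = (625/153)·f/(1−f) ≈ 1.281 mcg/mL.
Regimen B: f = (1/2)^(31/30) ≈ 0.4886; Cmin,ss = (139/153)·f/(1−f) ≈ 0.868 mcg/mL.
Difference ≈ 1.281 − 0.868 ≈ 0.413 mcg/mL.

0.4 mcg/mL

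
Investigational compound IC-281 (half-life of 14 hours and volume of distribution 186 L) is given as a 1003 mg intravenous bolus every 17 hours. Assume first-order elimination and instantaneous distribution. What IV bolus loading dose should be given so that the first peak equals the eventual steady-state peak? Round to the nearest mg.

f = (1/2)^(17/14) ≈ 0.430986; accumulation ratio R = 1/(1−f) ≈ 1.75743.
Loading dose to hit Cmax,ss on first dose: D_load = D_maint·R ≈ 1003 × 1.75743 ≈ 1762.70 mg.

1763 mg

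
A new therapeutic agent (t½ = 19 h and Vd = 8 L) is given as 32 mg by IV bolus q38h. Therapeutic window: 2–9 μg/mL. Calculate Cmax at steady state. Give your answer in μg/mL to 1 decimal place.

5.3 μg/mL

τ = 38 h = 2 half-lives, so f = (1/2)^2 = 0.25.
Accumulation ratio R = 1/(1 − f) = 1/0.75 = 4/3.
Single-dose peak C₀ = D/Vd = 32/8 = 4 μg/mL.
Steady-state peak Cmax,ss = C₀·R = 4 × 4/3 ≈ 5.333 μg/mL.
Peak 5.3 μg/mL vs MTC 9 μg/mL: below toxic threshold.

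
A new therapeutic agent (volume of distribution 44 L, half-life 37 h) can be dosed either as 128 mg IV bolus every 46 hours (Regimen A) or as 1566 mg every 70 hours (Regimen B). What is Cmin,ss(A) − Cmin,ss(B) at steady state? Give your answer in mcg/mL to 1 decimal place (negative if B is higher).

Regimen A: f = (1/2)^(46/37) ≈ 0.4224; Cmin,ss = (128/44)·f/(1−f) ≈ 2.127 mcg/mL.
Regimen B: f = (1/2)^(70/37) ≈ 0.2695; Cmin,ss = (1566/44)·f/(1−f) ≈ 13.130 mcg/mL.
Difference ≈ 2.127 − 13.130 ≈ -11.003 mcg/mL.

-11.0 mcg/mL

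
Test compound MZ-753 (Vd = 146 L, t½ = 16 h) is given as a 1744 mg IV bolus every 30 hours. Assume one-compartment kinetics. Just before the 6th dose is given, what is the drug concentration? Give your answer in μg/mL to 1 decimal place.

4.5 μg/mL

f = (1/2)^(τ/t½) = (1/2)^(30/16) ≈ 0.2726.
C₀ = D/Vd = 1744/146 ≈ 11.945 μg/mL.
Before the 6th dose, 5 doses have been given. Superposition: Cmin = C₀·(f + f² + … + f^5).
≈ 11.945 × (0.2726 + 0.0743 + 0.0203 + 0.0055 + 0.0015) ≈ 11.945 × 0.3742 ≈ 4.470 μg/mL.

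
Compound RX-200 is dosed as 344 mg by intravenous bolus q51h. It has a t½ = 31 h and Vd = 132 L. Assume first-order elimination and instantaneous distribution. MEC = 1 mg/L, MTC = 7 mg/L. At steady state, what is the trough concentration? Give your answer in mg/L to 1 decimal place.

1.2 mg/L

Over one 51-h interval, 51/31 ≈ 1.6452 half-lives elapse, leaving f ≈ 0.3197 of each dose.
Single-dose peak C₀ = D/Vd = 344/132 ≈ 2.606 mg/L.
Steady-state trough Cmin,ss = C₀·f/(1−f) ≈ 2.606 × 0.3197/0.6803 ≈ 1.225 mg/L.
Trough 1.2 mg/L vs MEC 1 mg/L: adequate.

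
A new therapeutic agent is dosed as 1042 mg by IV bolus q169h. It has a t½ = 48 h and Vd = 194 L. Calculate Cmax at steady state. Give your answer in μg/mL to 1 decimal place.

5.9 μg/mL

k = ln2/t½ = ln2/48 ≈ 0.014441 h⁻¹; fraction remaining f = e^(−kτ) = e^(−0.014441×169) ≈ 0.0871.
Accumulation ratio R = 1/(1 − f) ≈ 1/0.9129 ≈ 1.0954.
Each bolus raises the concentration by D/Vd = 1042/194 ≈ 5.371 μg/mL.
Cmax,ss = C₀/(1 − f) ≈ 5.371/0.9129 ≈ 5.883 μg/mL.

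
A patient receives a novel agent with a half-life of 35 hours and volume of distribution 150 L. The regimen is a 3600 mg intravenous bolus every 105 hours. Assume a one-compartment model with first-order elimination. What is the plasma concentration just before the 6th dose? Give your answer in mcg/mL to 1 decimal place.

3.4 mcg/mL

f = (1/2)^(τ/t½) = (1/2)^(105/35) ≈ 0.1250.
C₀ = D/Vd = 3600/150 ≈ 24.000 mcg/mL.
Before the 6th dose, 5 doses have been given. Superposition: Cmin = C₀·(f + f² + … + f^5).
≈ 24.000 × (0.1250 + 0.0156 + 0.0020 + 0.0002 + 0.0000) ≈ 24.000 × 0.1428 ≈ 3.427 mcg/mL.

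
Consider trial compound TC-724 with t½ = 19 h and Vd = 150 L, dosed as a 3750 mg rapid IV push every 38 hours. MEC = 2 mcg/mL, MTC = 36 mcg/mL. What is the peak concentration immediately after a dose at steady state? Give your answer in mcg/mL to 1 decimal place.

The dosing interval is 2 half-lives, so f = 2^(−2) = 0.25.
At steady state, R = 1/(1 − 0.25) = 4/3.
Single-dose peak C₀ = D/Vd = 3750/150 = 25 mcg/mL.
Steady-state peak Cmax,ss = C₀·R = 25 × 4/3 ≈ 33.333 mcg/mL.
Peak 33.3 mcg/mL vs MTC 36 mcg/mL: below toxic threshold.

33.3 mcg/mL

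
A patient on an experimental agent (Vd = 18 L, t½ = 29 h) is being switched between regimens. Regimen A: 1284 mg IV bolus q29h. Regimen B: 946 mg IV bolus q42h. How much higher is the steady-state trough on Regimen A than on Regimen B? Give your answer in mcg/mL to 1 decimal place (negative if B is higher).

Regimen A: f = (1/2)^(29/29) ≈ 0.5000; Cmin,ss = (1284/18)·f/(1−f) ≈ 71.333 mcg/mL.
Regimen B: f = (1/2)^(42/29) ≈ 0.3665; Cmin,ss = (946/18)·f/(1−f) ≈ 30.405 mcg/mL.
Difference ≈ 71.333 − 30.405 ≈ 40.928 mcg/mL.

40.9 mcg/mL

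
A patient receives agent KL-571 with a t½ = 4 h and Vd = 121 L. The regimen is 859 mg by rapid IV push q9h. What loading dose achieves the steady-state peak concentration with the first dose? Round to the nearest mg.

1088 mg

f = (1/2)^(9/4) ≈ 0.210224; accumulation ratio R = 1/(1−f) ≈ 1.26618.
Loading dose to hit Cmax,ss on first dose: D_load = D_maint·R ≈ 859 × 1.26618 ≈ 1087.65 mg.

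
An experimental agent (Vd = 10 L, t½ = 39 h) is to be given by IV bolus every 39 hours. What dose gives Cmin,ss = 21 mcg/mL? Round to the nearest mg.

τ/t½ = 39/39 ≈ 1, so f = (1/2)^(39/39) ≈ 0.500000.
Cmin,ss = (D/Vd)·f/(1−f), so D = Cmin,ss·Vd·(1−f)/f.
D = 21 × 10 × (1−f)/f ≈ 21 × 10 × 1.00000 ≈ 210.00 mg.

210 mg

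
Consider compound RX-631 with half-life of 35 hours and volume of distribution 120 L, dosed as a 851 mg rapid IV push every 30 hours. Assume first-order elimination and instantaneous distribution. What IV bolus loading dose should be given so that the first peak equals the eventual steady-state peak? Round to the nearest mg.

f = (1/2)^(30/35) ≈ 0.552045; accumulation ratio R = 1/(1−f) ≈ 2.23237.
Loading dose to hit Cmax,ss on first dose: D_load = D_maint·R ≈ 851 × 2.23237 ≈ 1899.75 mg.

1900 mg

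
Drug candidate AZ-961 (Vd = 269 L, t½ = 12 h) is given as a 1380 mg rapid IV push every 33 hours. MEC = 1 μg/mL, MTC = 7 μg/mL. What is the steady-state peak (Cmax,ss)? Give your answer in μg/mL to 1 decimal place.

Over one 33-h interval, 33/12 ≈ 2.75 half-lives elapse, leaving f ≈ 0.1487 of each dose.
Accumulation ratio R = 1/(1 − f) ≈ 1/0.8513 ≈ 1.1747.
Single-dose peak C₀ = D/Vd = 1380/269 ≈ 5.130 μg/mL.
Steady-state peak Cmax,ss = C₀·R ≈ 5.130 × 1.1747 ≈ 6.026 μg/mL.
Peak 6.0 μg/mL vs MTC 7 μg/mL: below toxic threshold.

6.0 μg/mL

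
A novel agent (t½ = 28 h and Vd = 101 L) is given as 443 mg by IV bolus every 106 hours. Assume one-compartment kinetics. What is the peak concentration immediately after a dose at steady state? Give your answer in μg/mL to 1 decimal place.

τ/t½ = 106/28 ≈ 3.7857, so fraction remaining f = (1/2)^(106/28) ≈ 0.0725.
At steady state, accumulation factor R = 1/(1 − e^(−kτ)) ≈ 1.0782.
Each bolus raises the concentration by D/Vd = 443/101 ≈ 4.386 μg/mL.
Steady-state peak Cmax,ss = C₀·R ≈ 4.386 × 1.0782 ≈ 4.729 μg/mL.

4.7 μg/mL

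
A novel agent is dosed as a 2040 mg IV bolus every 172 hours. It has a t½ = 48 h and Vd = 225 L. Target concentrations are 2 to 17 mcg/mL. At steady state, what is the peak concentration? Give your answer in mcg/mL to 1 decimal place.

9.9 mcg/mL

τ/t½ = 172/48 ≈ 3.5833, so fraction remaining f = (1/2)^(172/48) ≈ 0.0834.
At steady state, accumulation factor R = 1/(1 − e^(−kτ)) ≈ 1.0910.
Single-dose peak C₀ = D/Vd = 2040/225 ≈ 9.067 mcg/mL.
Steady-state peak Cmax,ss = C₀·R ≈ 9.067 × 1.0910 ≈ 9.892 mcg/mL.
Peak 9.9 mcg/mL vs MTC 17 mcg/mL: below toxic threshold.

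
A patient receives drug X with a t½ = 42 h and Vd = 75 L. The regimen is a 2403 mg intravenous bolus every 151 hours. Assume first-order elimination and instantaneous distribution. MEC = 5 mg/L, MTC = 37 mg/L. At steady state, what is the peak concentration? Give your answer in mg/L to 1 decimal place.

Over one 151-h interval, 151/42 ≈ 3.5952 half-lives elapse, leaving f ≈ 0.0827 of each dose.
At steady state, accumulation factor R = 1/(1 − e^(−kτ)) ≈ 1.0902.
Single-dose peak C₀ = D/Vd = 2403/75 ≈ 32.040 mg/L.
Steady-state peak Cmax,ss = C₀·R ≈ 32.040 × 1.0902 ≈ 34.930 mg/L.
Peak 34.9 mg/L vs MTC 37 mg/L: below toxic threshold.

34.9 mg/L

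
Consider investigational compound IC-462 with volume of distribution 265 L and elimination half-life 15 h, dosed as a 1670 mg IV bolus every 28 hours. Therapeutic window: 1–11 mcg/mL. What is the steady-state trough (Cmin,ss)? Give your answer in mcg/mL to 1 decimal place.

τ/t½ = 28/15 ≈ 1.8667, so fraction remaining f = (1/2)^(28/15) ≈ 0.2742.
Each bolus raises the concentration by D/Vd = 1670/265 ≈ 6.302 mcg/mL.
Steady-state trough Cmin,ss = C₀·f/(1−f) ≈ 6.302 × 0.2742/0.7258 ≈ 2.381 mcg/mL.
Trough 2.4 mcg/mL vs MEC 1 mcg/mL: adequate.

2.4 mcg/mL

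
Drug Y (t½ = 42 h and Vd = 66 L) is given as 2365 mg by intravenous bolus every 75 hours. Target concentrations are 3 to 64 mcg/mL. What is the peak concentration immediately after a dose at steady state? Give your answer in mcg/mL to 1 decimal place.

50.5 mcg/mL

τ/t½ = 75/42 ≈ 1.7857, so fraction remaining f = (1/2)^(75/42) ≈ 0.2900.
At steady state, accumulation factor R = 1/(1 − e^(−kτ)) ≈ 1.4085.
Single-dose peak C₀ = D/Vd = 2365/66 ≈ 35.833 mcg/mL.
Steady-state peak Cmax,ss = C₀·R ≈ 35.833 × 1.4085 ≈ 50.471 mcg/mL.
Peak 50.5 mcg/mL vs MTC 64 mcg/mL: below toxic threshold.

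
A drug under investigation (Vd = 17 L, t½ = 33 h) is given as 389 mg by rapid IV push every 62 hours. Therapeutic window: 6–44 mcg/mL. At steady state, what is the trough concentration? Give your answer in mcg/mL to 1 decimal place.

k = ln2/t½ = ln2/33 ≈ 0.021004 h⁻¹; fraction remaining f = e^(−kτ) = e^(−0.021004×62) ≈ 0.2719.
Single-dose peak C₀ = D/Vd = 389/17 ≈ 22.882 mcg/mL.
Steady-state trough Cmin,ss = C₀·f/(1−f) ≈ 22.882 × 0.2719/0.7281 ≈ 8.545 mcg/mL.
Trough 8.5 mcg/mL vs MEC 6 mcg/mL: adequate.

8.5 mcg/mL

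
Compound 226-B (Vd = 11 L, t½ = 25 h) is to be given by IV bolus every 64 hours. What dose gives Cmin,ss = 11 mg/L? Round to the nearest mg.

593 mg

τ/t½ = 64/25 ≈ 2.56, so f = (1/2)^(64/25) ≈ 0.169576.
Cmin,ss = (D/Vd)·f/(1−f), so D = Cmin,ss·Vd·(1−f)/f.
D = 11 × 11 × (1−f)/f ≈ 11 × 11 × 4.89706 ≈ 592.54 mg.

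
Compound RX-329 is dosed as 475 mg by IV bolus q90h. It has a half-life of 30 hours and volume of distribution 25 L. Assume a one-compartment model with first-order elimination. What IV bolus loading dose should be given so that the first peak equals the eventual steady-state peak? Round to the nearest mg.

f = (1/2)^(90/30) ≈ 0.125000; accumulation ratio R = 1/(1−f) ≈ 1.14286.
Loading dose to hit Cmax,ss on first dose: D_load = D_maint·R ≈ 475 × 1.14286 ≈ 542.86 mg.

543 mg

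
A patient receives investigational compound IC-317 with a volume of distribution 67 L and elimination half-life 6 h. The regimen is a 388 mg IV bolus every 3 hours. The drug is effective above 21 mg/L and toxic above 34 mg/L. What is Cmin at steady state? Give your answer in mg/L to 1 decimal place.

k = ln2/t½ = ln2/6 ≈ 0.115525 h⁻¹; fraction remaining f = e^(−kτ) = e^(−0.115525×3) ≈ 0.7071.
Single-dose peak C₀ = D/Vd = 388/67 ≈ 5.791 mg/L.
Steady-state trough Cmin,ss = C₀·f/(1−f) ≈ 5.791 × 0.7071/0.2929 ≈ 13.980 mg/L.
Trough 14.0 mg/L vs MEC 21 mg/L: subtherapeutic.

14.0 mg/L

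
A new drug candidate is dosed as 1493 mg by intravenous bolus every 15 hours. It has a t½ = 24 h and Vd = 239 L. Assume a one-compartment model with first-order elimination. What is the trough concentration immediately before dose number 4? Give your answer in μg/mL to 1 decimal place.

f = (1/2)^(τ/t½) = (1/2)^(15/24) ≈ 0.6484.
C₀ = D/Vd = 1493/239 ≈ 6.247 μg/mL.
Before the 4th dose, 3 doses have been given. Superposition: Cmin = C₀·(f + f² + … + f^3).
≈ 6.247 × (0.6484 + 0.4204 + 0.2726) ≈ 6.247 × 1.3414 ≈ 8.380 μg/mL.

8.4 μg/mL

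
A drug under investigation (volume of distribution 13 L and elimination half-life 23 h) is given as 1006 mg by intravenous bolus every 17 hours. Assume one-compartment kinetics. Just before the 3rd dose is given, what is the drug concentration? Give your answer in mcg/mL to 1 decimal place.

f = (1/2)^(τ/t½) = (1/2)^(17/23) ≈ 0.5991.
C₀ = D/Vd = 1006/13 ≈ 77.385 mcg/mL.
Before the 3rd dose, 2 doses have been given. Superposition: Cmin = C₀·(f + f²).
≈ 77.385 × (0.5991 + 0.3589) ≈ 77.385 × 0.9580 ≈ 74.135 mcg/mL.

74.1 mcg/mL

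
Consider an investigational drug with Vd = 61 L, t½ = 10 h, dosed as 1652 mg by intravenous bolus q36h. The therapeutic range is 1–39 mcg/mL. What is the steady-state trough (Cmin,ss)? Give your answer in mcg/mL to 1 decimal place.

τ/t½ = 36/10 ≈ 3.6, so fraction remaining f = (1/2)^(36/10) ≈ 0.0825.
At steady state, accumulation factor R = 1/(1 − e^(−kτ)) ≈ 1.0899.
Each bolus raises the concentration by D/Vd = 1652/61 ≈ 27.082 mcg/mL.
Steady-state peak Cmax,ss = C₀·R ≈ 27.082 × 1.0899 ≈ 29.517 mcg/mL.
One interval later, Cmin,ss = Cmax,ss·e^(−kτ) ≈ 29.517 × 0.0825 ≈ 2.435 mcg/mL.
Trough 2.4 mcg/mL vs MEC 1 mcg/mL: adequate.

2.4 mcg/mL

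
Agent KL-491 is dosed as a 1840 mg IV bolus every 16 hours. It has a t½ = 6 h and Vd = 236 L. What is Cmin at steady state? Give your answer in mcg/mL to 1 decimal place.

1.5 mcg/mL

Over one 16-h interval, 16/6 ≈ 2.6667 half-lives elapse, leaving f ≈ 0.1575 of each dose.
At steady state, accumulation factor R = 1/(1 − e^(−kτ)) ≈ 1.1869.
Single-dose peak C₀ = D/Vd = 1840/236 ≈ 7.797 mcg/mL.
Steady-state peak Cmax,ss = C₀·R ≈ 7.797 × 1.1869 ≈ 9.254 mcg/mL.
Steady-state trough Cmin,ss = Cmax,ss·f ≈ 9.254 × 0.1575 ≈ 1.458 mcg/mL.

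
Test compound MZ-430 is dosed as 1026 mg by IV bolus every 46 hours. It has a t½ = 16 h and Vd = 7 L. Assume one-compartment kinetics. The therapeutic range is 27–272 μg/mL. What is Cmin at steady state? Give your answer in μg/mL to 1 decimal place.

23.1 μg/mL

Over one 46-h interval, 46/16 ≈ 2.875 half-lives elapse, leaving f ≈ 0.1363 of each dose.
Each bolus raises the concentration by D/Vd = 1026/7 ≈ 146.571 μg/mL.
Steady-state trough Cmin,ss = C₀·f/(1−f) ≈ 146.571 × 0.1363/0.8637 ≈ 23.130 μg/mL.
Trough 23.1 μg/mL vs MEC 27 μg/mL: subtherapeutic.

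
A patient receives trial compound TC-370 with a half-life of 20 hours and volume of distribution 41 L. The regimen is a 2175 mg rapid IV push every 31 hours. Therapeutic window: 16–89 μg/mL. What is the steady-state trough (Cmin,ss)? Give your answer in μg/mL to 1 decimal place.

k = ln2/t½ = ln2/20 ≈ 0.034657 h⁻¹; fraction remaining f = e^(−kτ) = e^(−0.034657×31) ≈ 0.3415.
Each bolus raises the concentration by D/Vd = 2175/41 ≈ 53.049 μg/mL.
Steady-state trough Cmin,ss = C₀·f/(1−f) ≈ 53.049 × 0.3415/0.6585 ≈ 27.511 μg/mL.
Trough 27.5 μg/mL vs MEC 16 μg/mL: adequate.

27.5 μg/mL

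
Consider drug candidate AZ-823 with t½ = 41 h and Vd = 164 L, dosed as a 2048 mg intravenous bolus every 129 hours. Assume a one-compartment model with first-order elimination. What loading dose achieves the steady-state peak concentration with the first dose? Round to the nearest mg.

f = (1/2)^(129/41) ≈ 0.112942; accumulation ratio R = 1/(1−f) ≈ 1.12732.
Loading dose to hit Cmax,ss on first dose: D_load = D_maint·R ≈ 2048 × 1.12732 ≈ 2308.75 mg.

2309 mg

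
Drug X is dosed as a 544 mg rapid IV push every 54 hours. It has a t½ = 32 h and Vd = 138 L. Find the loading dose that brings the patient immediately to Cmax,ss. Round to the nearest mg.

f = (1/2)^(54/32) ≈ 0.310464; accumulation ratio R = 1/(1−f) ≈ 1.45025.
Loading dose to hit Cmax,ss on first dose: D_load = D_maint·R ≈ 544 × 1.45025 ≈ 788.94 mg.

789 mg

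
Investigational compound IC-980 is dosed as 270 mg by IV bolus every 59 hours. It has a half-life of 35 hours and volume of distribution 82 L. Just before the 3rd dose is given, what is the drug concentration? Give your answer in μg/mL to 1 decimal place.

f = (1/2)^(τ/t½) = (1/2)^(59/35) ≈ 0.3108.
C₀ = D/Vd = 270/82 ≈ 3.293 μg/mL.
Before the 3rd dose, 2 doses have been given. Superposition: Cmin = C₀·(f + f²).
≈ 3.293 × (0.3108 + 0.0966) ≈ 3.293 × 0.4074 ≈ 1.342 μg/mL.

1.3 μg/mL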